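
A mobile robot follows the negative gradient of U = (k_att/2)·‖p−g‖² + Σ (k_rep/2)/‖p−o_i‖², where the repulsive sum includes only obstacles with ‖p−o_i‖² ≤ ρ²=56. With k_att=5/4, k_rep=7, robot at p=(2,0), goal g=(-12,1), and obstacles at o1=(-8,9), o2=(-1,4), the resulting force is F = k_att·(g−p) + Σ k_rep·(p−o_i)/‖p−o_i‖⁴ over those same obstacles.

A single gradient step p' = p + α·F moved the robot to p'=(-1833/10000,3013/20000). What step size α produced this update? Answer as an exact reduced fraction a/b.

F_att = 5/4·(g−p) = 5/4·(-14,1) = (-17.5000,1.2500)
o1: d²=181 > ρ²=56 → inactive
o2: d²=25 ≤ ρ²=56; F_rep = 7·(3,-4)/25² = (0.0336,-0.0448)
F = F_att + ΣF_rep = (-17.4664,1.2052)
Δp = p'−p = (-2.1833,0.1507); α = Δx/Fx = (-21833/10000) / (-21833/1250) = 1/8
check: Δy/Fy = (3013/20000) / (3013/2500) = 1/8 ✓

α = 1/8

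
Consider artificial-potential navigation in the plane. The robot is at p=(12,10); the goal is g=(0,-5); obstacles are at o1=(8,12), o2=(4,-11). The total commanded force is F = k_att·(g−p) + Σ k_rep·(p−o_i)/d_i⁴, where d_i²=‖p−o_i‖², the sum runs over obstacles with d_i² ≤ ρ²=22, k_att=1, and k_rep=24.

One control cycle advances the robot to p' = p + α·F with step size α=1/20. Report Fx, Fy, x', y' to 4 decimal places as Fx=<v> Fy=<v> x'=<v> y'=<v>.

F_att = 1·(g−p) = 1·(-12,-15) = (-12.0000,-15.0000)
o1: d²=20 ≤ ρ²=22; F_rep = 24·(4,-2)/20² = (0.2400,-0.1200)
o2: d²=505 > ρ²=22 → inactive
F = F_att + ΣF_rep = (-11.7600,-15.1200)
p' = p + 1/20·F = (11.4120,9.2440)

Fx=-11.7600 Fy=-15.1200 x'=11.4120 y'=9.2440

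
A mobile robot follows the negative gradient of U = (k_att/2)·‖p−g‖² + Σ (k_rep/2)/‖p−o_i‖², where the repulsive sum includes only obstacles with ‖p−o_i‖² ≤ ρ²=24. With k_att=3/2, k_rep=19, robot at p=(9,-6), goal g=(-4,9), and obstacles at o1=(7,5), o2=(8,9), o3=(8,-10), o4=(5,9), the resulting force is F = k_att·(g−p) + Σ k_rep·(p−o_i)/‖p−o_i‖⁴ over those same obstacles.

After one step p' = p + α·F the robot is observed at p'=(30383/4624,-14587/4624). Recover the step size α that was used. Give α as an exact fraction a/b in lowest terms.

α = 1/8

F_att = 3/2·(g−p) = 3/2·(-13,15) = (-19.5000,22.5000)
o1: d²=125 > ρ²=24 → inactive
o2: d²=226 > ρ²=24 → inactive
o3: d²=17 ≤ ρ²=24; F_rep = 19·(1,4)/17² = (0.0657,0.2630)
o4: d²=241 > ρ²=24 → inactive
F = F_att + ΣF_rep = (-19.4343,22.7630)
Δp = p'−p = (-2.4293,2.8454); α = Δx/Fx = (-11233/4624) / (-11233/578) = 1/8
check: Δy/Fy = (13157/4624) / (13157/578) = 1/8 ✓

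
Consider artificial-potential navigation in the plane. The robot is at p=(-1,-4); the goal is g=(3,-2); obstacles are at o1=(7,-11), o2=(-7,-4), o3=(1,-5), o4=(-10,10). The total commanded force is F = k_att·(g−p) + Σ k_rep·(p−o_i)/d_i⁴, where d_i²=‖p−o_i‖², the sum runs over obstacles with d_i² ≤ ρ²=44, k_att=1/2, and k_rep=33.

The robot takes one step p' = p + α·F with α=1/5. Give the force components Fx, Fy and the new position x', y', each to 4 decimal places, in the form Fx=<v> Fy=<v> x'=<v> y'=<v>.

F_att = 1/2·(g−p) = 1/2·(4,2) = (2.0000,1.0000)
o1: d²=113 > ρ²=44 → inactive
o2: d²=36 ≤ ρ²=44; F_rep = 33·(6,0)/36² = (0.1528,0.0000)
o3: d²=5 ≤ ρ²=44; F_rep = 33·(-2,1)/5² = (-2.6400,1.3200)
o4: d²=277 > ρ²=44 → inactive
F = F_att + ΣF_rep = (-0.4872,2.3200)
p' = p + 1/5·F = (-1.0974,-3.5360)

Fx=-0.4872 Fy=2.3200 x'=-1.0974 y'=-3.5360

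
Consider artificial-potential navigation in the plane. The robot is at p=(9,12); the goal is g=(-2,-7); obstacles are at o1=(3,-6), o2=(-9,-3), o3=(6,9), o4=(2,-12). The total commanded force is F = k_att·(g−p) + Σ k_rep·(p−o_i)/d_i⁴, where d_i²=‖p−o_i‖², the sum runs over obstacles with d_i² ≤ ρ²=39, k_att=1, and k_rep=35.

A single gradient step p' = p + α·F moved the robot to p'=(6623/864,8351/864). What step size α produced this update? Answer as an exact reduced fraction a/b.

α = 1/8

F_att = 1·(g−p) = 1·(-11,-19) = (-11.0000,-19.0000)
o1: d²=360 > ρ²=39 → inactive
o2: d²=549 > ρ²=39 → inactive
o3: d²=18 ≤ ρ²=39; F_rep = 35·(3,3)/18² = (0.3241,0.3241)
o4: d²=625 > ρ²=39 → inactive
F = F_att + ΣF_rep = (-10.6759,-18.6759)
Δp = p'−p = (-1.3345,-2.3345); α = Δx/Fx = (-1153/864) / (-1153/108) = 1/8
check: Δy/Fy = (-2017/864) / (-2017/108) = 1/8 ✓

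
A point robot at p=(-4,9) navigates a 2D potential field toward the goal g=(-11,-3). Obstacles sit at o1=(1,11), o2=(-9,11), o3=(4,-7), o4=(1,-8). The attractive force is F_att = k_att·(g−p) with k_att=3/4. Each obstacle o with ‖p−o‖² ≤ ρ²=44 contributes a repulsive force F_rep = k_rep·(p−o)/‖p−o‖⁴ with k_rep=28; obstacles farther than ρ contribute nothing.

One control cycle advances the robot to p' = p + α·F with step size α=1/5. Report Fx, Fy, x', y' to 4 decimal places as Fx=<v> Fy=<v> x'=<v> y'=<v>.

Fx=-5.2500 Fy=-9.1332 x'=-5.0500 y'=7.1734

F_att = 3/4·(g−p) = 3/4·(-7,-12) = (-5.2500,-9.0000)
o1: d²=29 ≤ ρ²=44; F_rep = 28·(-5,-2)/29² = (-0.1665,-0.0666)
o2: d²=29 ≤ ρ²=44; F_rep = 28·(5,-2)/29² = (0.1665,-0.0666)
o3: d²=320 > ρ²=44 → inactive
o4: d²=314 > ρ²=44 → inactive
F = F_att + ΣF_rep = (-5.2500,-9.1332)
p' = p + 1/5·F = (-5.0500,7.1734)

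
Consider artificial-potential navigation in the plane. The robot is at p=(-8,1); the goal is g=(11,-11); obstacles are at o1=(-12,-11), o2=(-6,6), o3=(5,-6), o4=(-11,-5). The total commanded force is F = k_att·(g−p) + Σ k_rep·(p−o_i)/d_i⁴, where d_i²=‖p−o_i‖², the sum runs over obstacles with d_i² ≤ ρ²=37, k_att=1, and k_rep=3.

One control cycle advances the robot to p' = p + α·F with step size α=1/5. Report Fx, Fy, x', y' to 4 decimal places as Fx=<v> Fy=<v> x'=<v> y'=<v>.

F_att = 1·(g−p) = 1·(19,-12) = (19.0000,-12.0000)
o1: d²=160 > ρ²=37 → inactive
o2: d²=29 ≤ ρ²=37; F_rep = 3·(-2,-5)/29² = (-0.0071,-0.0178)
o3: d²=218 > ρ²=37 → inactive
o4: d²=45 > ρ²=37 → inactive
F = F_att + ΣF_rep = (18.9929,-12.0178)
p' = p + 1/5·F = (-4.2014,-1.4036)

Fx=18.9929 Fy=-12.0178 x'=-4.2014 y'=-1.4036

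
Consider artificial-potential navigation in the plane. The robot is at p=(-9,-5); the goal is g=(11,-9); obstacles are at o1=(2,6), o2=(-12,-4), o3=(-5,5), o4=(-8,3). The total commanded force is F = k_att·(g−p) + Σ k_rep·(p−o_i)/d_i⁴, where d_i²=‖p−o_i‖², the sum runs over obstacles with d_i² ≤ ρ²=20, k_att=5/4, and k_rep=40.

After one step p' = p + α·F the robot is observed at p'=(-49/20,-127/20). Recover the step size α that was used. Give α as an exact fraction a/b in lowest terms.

F_att = 5/4·(g−p) = 5/4·(20,-4) = (25.0000,-5.0000)
o1: d²=242 > ρ²=20 → inactive
o2: d²=10 ≤ ρ²=20; F_rep = 40·(3,-1)/10² = (1.2000,-0.4000)
o3: d²=116 > ρ²=20 → inactive
o4: d²=65 > ρ²=20 → inactive
F = F_att + ΣF_rep = (26.2000,-5.4000)
Δp = p'−p = (6.5500,-1.3500); α = Δx/Fx = (131/20) / (131/5) = 1/4
check: Δy/Fy = (-27/20) / (-27/5) = 1/4 ✓

α = 1/4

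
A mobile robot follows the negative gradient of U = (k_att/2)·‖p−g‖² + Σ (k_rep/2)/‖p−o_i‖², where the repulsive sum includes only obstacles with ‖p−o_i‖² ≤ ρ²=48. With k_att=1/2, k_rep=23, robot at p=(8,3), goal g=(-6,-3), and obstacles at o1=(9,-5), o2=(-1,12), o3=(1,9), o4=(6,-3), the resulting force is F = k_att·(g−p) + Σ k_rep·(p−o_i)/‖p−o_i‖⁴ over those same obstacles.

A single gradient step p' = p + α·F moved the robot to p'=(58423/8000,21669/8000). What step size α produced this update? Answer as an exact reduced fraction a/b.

α = 1/10

F_att = 1/2·(g−p) = 1/2·(-14,-6) = (-7.0000,-3.0000)
o1: d²=65 > ρ²=48 → inactive
o2: d²=162 > ρ²=48 → inactive
o3: d²=85 > ρ²=48 → inactive
o4: d²=40 ≤ ρ²=48; F_rep = 23·(2,6)/40² = (0.0288,0.0862)
F = F_att + ΣF_rep = (-6.9713,-2.9137)
Δp = p'−p = (-0.6971,-0.2914); α = Δx/Fx = (-5577/8000) / (-5577/800) = 1/10
check: Δy/Fy = (-2331/8000) / (-2331/800) = 1/10 ✓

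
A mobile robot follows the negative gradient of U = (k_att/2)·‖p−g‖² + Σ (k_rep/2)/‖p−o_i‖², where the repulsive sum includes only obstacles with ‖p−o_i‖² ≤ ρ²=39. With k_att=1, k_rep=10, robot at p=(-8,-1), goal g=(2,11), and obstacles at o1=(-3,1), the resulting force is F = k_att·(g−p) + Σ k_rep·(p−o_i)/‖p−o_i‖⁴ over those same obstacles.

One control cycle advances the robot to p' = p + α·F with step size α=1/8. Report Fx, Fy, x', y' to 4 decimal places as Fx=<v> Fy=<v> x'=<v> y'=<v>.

F_att = 1·(g−p) = 1·(10,12) = (10.0000,12.0000)
o1: d²=29 ≤ ρ²=39; F_rep = 10·(-5,-2)/29² = (-0.0595,-0.0238)
F = F_att + ΣF_rep = (9.9405,11.9762)
p' = p + 1/8·F = (-6.7574,0.4970)

Fx=9.9405 Fy=11.9762 x'=-6.7574 y'=0.4970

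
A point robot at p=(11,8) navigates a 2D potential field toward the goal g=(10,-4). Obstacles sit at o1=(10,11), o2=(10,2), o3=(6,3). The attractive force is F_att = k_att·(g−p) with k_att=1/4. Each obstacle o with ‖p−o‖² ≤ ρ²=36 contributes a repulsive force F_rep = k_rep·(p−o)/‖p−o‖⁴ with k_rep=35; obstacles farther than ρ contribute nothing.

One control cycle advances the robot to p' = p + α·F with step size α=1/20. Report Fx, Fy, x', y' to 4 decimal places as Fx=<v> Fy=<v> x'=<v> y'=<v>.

F_att = 1/4·(g−p) = 1/4·(-1,-12) = (-0.2500,-3.0000)
o1: d²=10 ≤ ρ²=36; F_rep = 35·(1,-3)/10² = (0.3500,-1.0500)
o2: d²=37 > ρ²=36 → inactive
o3: d²=50 > ρ²=36 → inactive
F = F_att + ΣF_rep = (0.1000,-4.0500)
p' = p + 1/20·F = (11.0050,7.7975)

Fx=0.1000 Fy=-4.0500 x'=11.0050 y'=7.7975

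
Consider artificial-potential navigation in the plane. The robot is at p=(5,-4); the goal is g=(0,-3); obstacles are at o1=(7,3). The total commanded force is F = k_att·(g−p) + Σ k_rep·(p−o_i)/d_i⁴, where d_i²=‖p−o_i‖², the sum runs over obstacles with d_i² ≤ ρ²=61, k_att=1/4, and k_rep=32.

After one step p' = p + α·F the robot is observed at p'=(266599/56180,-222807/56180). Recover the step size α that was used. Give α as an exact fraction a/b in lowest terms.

F_att = 1/4·(g−p) = 1/4·(-5,1) = (-1.2500,0.2500)
o1: d²=53 ≤ ρ²=61; F_rep = 32·(-2,-7)/53² = (-0.0228,-0.0797)
F = F_att + ΣF_rep = (-1.2728,0.1703)
Δp = p'−p = (-0.2546,0.0341); α = Δx/Fx = (-14301/56180) / (-14301/11236) = 1/5
check: Δy/Fy = (1913/56180) / (1913/11236) = 1/5 ✓

α = 1/5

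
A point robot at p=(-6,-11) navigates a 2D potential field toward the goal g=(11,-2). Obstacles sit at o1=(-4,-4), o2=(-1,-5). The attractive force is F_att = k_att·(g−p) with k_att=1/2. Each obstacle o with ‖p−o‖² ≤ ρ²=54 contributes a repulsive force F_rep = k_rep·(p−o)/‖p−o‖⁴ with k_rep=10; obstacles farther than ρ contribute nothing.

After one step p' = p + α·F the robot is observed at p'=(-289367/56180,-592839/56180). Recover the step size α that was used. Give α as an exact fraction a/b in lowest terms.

F_att = 1/2·(g−p) = 1/2·(17,9) = (8.5000,4.5000)
o1: d²=53 ≤ ρ²=54; F_rep = 10·(-2,-7)/53² = (-0.0071,-0.0249)
o2: d²=61 > ρ²=54 → inactive
F = F_att + ΣF_rep = (8.4929,4.4751)
Δp = p'−p = (0.8493,0.4475); α = Δx/Fx = (47713/56180) / (47713/5618) = 1/10
check: Δy/Fy = (25141/56180) / (25141/5618) = 1/10 ✓

α = 1/10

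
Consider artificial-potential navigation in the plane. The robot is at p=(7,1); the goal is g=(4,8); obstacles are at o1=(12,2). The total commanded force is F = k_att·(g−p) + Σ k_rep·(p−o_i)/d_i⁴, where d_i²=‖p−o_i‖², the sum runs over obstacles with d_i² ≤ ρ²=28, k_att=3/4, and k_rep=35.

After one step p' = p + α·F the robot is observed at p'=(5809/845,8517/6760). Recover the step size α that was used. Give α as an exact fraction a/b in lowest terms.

α = 1/20

F_att = 3/4·(g−p) = 3/4·(-3,7) = (-2.2500,5.2500)
o1: d²=26 ≤ ρ²=28; F_rep = 35·(-5,-1)/26² = (-0.2589,-0.0518)
F = F_att + ΣF_rep = (-2.5089,5.1982)
Δp = p'−p = (-0.1254,0.2599); α = Δx/Fx = (-106/845) / (-424/169) = 1/20
check: Δy/Fy = (1757/6760) / (1757/338) = 1/20 ✓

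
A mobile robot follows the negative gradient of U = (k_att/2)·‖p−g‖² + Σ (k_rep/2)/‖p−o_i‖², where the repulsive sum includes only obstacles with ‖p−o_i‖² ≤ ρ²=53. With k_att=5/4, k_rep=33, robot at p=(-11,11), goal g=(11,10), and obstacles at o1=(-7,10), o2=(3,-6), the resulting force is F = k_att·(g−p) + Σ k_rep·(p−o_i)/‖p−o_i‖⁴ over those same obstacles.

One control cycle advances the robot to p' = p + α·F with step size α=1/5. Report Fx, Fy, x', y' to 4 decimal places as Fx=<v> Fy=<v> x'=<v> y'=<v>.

F_att = 5/4·(g−p) = 5/4·(22,-1) = (27.5000,-1.2500)
o1: d²=17 ≤ ρ²=53; F_rep = 33·(-4,1)/17² = (-0.4567,0.1142)
o2: d²=485 > ρ²=53 → inactive
F = F_att + ΣF_rep = (27.0433,-1.1358)
p' = p + 1/5·F = (-5.5913,10.7728)

Fx=27.0433 Fy=-1.1358 x'=-5.5913 y'=10.7728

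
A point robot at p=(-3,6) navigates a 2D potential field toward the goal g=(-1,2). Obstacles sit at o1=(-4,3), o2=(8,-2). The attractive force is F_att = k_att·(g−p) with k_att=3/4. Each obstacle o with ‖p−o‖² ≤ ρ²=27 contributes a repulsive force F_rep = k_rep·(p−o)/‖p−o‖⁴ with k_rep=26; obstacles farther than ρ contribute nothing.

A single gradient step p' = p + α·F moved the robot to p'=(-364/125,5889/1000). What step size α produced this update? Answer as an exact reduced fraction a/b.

α = 1/20

F_att = 3/4·(g−p) = 3/4·(2,-4) = (1.5000,-3.0000)
o1: d²=10 ≤ ρ²=27; F_rep = 26·(1,3)/10² = (0.2600,0.7800)
o2: d²=185 > ρ²=27 → inactive
F = F_att + ΣF_rep = (1.7600,-2.2200)
Δp = p'−p = (0.0880,-0.1110); α = Δx/Fx = (11/125) / (44/25) = 1/20
check: Δy/Fy = (-111/1000) / (-111/50) = 1/20 ✓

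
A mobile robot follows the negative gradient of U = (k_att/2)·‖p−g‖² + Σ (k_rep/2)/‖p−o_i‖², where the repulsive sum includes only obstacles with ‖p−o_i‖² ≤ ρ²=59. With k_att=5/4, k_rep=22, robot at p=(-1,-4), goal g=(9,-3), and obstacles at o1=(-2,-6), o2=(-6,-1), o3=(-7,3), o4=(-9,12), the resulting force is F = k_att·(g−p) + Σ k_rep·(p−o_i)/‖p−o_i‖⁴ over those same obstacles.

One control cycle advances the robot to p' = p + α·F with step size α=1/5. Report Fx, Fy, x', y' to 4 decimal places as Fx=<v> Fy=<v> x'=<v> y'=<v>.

Fx=13.4752 Fy=2.9529 x'=1.6950 y'=-3.4094

F_att = 5/4·(g−p) = 5/4·(10,1) = (12.5000,1.2500)
o1: d²=5 ≤ ρ²=59; F_rep = 22·(1,2)/5² = (0.8800,1.7600)
o2: d²=34 ≤ ρ²=59; F_rep = 22·(5,-3)/34² = (0.0952,-0.0571)
o3: d²=85 > ρ²=59 → inactive
o4: d²=320 > ρ²=59 → inactive
F = F_att + ΣF_rep = (13.4752,2.9529)
p' = p + 1/5·F = (1.6950,-3.4094)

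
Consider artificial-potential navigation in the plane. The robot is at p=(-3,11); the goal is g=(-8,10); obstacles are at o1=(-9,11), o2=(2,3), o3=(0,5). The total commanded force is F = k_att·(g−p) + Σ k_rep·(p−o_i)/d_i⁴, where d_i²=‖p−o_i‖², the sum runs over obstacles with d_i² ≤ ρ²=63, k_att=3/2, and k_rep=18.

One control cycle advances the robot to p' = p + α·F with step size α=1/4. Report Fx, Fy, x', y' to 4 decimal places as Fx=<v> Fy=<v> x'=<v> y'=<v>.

F_att = 3/2·(g−p) = 3/2·(-5,-1) = (-7.5000,-1.5000)
o1: d²=36 ≤ ρ²=63; F_rep = 18·(6,0)/36² = (0.0833,0.0000)
o2: d²=89 > ρ²=63 → inactive
o3: d²=45 ≤ ρ²=63; F_rep = 18·(-3,6)/45² = (-0.0267,0.0533)
F = F_att + ΣF_rep = (-7.4433,-1.4467)
p' = p + 1/4·F = (-4.8608,10.6383)

Fx=-7.4433 Fy=-1.4467 x'=-4.8608 y'=10.6383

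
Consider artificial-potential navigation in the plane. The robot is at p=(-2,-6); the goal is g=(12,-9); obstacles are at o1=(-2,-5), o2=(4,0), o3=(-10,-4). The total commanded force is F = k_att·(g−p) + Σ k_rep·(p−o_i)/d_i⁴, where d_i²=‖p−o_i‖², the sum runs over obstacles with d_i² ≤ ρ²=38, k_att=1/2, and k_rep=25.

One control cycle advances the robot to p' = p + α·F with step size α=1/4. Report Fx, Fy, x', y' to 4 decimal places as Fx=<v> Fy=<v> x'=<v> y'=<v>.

Fx=7.0000 Fy=-26.5000 x'=-0.2500 y'=-12.6250

F_att = 1/2·(g−p) = 1/2·(14,-3) = (7.0000,-1.5000)
o1: d²=1 ≤ ρ²=38; F_rep = 25·(0,-1)/1² = (0.0000,-25.0000)
o2: d²=72 > ρ²=38 → inactive
o3: d²=68 > ρ²=38 → inactive
F = F_att + ΣF_rep = (7.0000,-26.5000)
p' = p + 1/4·F = (-0.2500,-12.6250)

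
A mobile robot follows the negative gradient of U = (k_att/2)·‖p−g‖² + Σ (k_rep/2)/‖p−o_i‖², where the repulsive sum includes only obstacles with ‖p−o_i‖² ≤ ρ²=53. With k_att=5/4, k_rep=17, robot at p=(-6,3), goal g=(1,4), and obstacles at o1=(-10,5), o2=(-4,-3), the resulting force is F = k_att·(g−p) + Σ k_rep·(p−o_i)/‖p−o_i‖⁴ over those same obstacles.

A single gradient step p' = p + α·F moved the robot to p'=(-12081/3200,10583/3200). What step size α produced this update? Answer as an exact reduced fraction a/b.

F_att = 5/4·(g−p) = 5/4·(7,1) = (8.7500,1.2500)
o1: d²=20 ≤ ρ²=53; F_rep = 17·(4,-2)/20² = (0.1700,-0.0850)
o2: d²=40 ≤ ρ²=53; F_rep = 17·(-2,6)/40² = (-0.0213,0.0638)
F = F_att + ΣF_rep = (8.8987,1.2288)
Δp = p'−p = (2.2247,0.3072); α = Δx/Fx = (7119/3200) / (7119/800) = 1/4
check: Δy/Fy = (983/3200) / (983/800) = 1/4 ✓

α = 1/4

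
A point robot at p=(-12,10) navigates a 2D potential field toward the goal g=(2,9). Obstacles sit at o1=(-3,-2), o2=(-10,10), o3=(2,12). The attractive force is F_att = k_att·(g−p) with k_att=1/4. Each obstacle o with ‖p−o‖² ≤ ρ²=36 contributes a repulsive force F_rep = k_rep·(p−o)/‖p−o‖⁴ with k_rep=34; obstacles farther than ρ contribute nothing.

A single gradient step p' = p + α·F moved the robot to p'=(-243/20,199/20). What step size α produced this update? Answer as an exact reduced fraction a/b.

F_att = 1/4·(g−p) = 1/4·(14,-1) = (3.5000,-0.2500)
o1: d²=225 > ρ²=36 → inactive
o2: d²=4 ≤ ρ²=36; F_rep = 34·(-2,0)/4² = (-4.2500,0.0000)
o3: d²=200 > ρ²=36 → inactive
F = F_att + ΣF_rep = (-0.7500,-0.2500)
Δp = p'−p = (-0.1500,-0.0500); α = Δx/Fx = (-3/20) / (-3/4) = 1/5
check: Δy/Fy = (-1/20) / (-1/4) = 1/5 ✓

α = 1/5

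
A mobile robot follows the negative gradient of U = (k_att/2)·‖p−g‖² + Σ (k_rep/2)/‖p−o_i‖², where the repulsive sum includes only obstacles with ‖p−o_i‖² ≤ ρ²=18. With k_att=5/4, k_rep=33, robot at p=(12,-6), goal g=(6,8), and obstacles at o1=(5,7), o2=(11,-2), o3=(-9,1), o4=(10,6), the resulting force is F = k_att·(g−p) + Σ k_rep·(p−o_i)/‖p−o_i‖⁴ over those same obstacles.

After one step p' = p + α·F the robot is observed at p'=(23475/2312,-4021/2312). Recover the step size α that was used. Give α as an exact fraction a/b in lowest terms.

F_att = 5/4·(g−p) = 5/4·(-6,14) = (-7.5000,17.5000)
o1: d²=218 > ρ²=18 → inactive
o2: d²=17 ≤ ρ²=18; F_rep = 33·(1,-4)/17² = (0.1142,-0.4567)
o3: d²=490 > ρ²=18 → inactive
o4: d²=148 > ρ²=18 → inactive
F = F_att + ΣF_rep = (-7.3858,17.0433)
Δp = p'−p = (-1.8465,4.2608); α = Δx/Fx = (-4269/2312) / (-4269/578) = 1/4
check: Δy/Fy = (9851/2312) / (9851/578) = 1/4 ✓

α = 1/4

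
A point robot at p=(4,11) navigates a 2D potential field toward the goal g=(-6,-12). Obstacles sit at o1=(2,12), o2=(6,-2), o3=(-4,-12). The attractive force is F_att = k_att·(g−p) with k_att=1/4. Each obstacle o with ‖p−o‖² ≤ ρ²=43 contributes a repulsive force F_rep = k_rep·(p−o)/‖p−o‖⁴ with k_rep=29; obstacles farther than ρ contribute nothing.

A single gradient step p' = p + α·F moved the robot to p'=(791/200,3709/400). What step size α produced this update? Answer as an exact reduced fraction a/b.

F_att = 1/4·(g−p) = 1/4·(-10,-23) = (-2.5000,-5.7500)
o1: d²=5 ≤ ρ²=43; F_rep = 29·(2,-1)/5² = (2.3200,-1.1600)
o2: d²=173 > ρ²=43 → inactive
o3: d²=593 > ρ²=43 → inactive
F = F_att + ΣF_rep = (-0.1800,-6.9100)
Δp = p'−p = (-0.0450,-1.7275); α = Δx/Fx = (-9/200) / (-9/50) = 1/4
check: Δy/Fy = (-691/400) / (-691/100) = 1/4 ✓

α = 1/4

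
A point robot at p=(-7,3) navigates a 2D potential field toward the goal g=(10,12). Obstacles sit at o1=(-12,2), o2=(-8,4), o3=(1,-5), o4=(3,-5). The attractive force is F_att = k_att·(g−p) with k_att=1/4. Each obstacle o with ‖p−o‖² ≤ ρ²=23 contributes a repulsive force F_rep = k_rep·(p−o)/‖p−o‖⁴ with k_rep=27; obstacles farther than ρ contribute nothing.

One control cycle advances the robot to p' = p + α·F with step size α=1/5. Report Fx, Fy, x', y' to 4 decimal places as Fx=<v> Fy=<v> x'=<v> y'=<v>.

F_att = 1/4·(g−p) = 1/4·(17,9) = (4.2500,2.2500)
o1: d²=26 > ρ²=23 → inactive
o2: d²=2 ≤ ρ²=23; F_rep = 27·(1,-1)/2² = (6.7500,-6.7500)
o3: d²=128 > ρ²=23 → inactive
o4: d²=164 > ρ²=23 → inactive
F = F_att + ΣF_rep = (11.0000,-4.5000)
p' = p + 1/5·F = (-4.8000,2.1000)

Fx=11.0000 Fy=-4.5000 x'=-4.8000 y'=2.1000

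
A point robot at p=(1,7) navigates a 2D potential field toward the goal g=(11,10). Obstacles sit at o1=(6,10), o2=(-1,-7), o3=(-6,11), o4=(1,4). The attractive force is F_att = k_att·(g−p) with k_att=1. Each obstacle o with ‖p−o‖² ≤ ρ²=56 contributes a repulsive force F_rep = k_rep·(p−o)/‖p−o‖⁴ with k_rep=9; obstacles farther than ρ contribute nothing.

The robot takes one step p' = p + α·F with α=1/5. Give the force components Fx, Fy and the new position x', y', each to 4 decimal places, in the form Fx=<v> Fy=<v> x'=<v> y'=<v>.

Fx=9.9611 Fy=3.3100 x'=2.9922 y'=7.6620

F_att = 1·(g−p) = 1·(10,3) = (10.0000,3.0000)
o1: d²=34 ≤ ρ²=56; F_rep = 9·(-5,-3)/34² = (-0.0389,-0.0234)
o2: d²=200 > ρ²=56 → inactive
o3: d²=65 > ρ²=56 → inactive
o4: d²=9 ≤ ρ²=56; F_rep = 9·(0,3)/9² = (0.0000,0.3333)
F = F_att + ΣF_rep = (9.9611,3.3100)
p' = p + 1/5·F = (2.9922,7.6620)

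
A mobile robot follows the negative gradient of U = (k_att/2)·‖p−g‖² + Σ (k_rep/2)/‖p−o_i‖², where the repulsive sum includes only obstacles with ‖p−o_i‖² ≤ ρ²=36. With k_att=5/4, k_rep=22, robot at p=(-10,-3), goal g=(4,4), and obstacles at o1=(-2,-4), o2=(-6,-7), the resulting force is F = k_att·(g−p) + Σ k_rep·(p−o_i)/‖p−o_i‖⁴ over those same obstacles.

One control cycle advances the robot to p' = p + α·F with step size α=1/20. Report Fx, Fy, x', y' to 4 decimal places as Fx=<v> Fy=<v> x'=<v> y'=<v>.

F_att = 5/4·(g−p) = 5/4·(14,7) = (17.5000,8.7500)
o1: d²=65 > ρ²=36 → inactive
o2: d²=32 ≤ ρ²=36; F_rep = 22·(-4,4)/32² = (-0.0859,0.0859)
F = F_att + ΣF_rep = (17.4141,8.8359)
p' = p + 1/20·F = (-9.1293,-2.5582)

Fx=17.4141 Fy=8.8359 x'=-9.1293 y'=-2.5582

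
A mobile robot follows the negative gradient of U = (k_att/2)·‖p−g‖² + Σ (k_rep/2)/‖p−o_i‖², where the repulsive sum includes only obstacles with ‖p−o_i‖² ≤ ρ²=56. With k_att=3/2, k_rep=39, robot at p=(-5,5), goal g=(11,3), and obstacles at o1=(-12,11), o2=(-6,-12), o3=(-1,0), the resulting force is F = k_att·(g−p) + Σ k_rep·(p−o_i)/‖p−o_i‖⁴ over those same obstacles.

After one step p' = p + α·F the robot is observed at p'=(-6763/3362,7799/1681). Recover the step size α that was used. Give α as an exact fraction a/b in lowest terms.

α = 1/8

F_att = 3/2·(g−p) = 3/2·(16,-2) = (24.0000,-3.0000)
o1: d²=85 > ρ²=56 → inactive
o2: d²=290 > ρ²=56 → inactive
o3: d²=41 ≤ ρ²=56; F_rep = 39·(-4,5)/41² = (-0.0928,0.1160)
F = F_att + ΣF_rep = (23.9072,-2.8840)
Δp = p'−p = (2.9884,-0.3605); α = Δx/Fx = (10047/3362) / (40188/1681) = 1/8
check: Δy/Fy = (-606/1681) / (-4848/1681) = 1/8 ✓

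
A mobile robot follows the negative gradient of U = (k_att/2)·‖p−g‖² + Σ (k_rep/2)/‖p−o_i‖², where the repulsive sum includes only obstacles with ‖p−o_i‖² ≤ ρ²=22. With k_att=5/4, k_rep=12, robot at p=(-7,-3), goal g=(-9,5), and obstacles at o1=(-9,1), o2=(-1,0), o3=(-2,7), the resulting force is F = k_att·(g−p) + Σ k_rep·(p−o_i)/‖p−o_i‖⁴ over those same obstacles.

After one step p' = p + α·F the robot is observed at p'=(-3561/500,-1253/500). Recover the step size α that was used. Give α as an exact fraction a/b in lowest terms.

F_att = 5/4·(g−p) = 5/4·(-2,8) = (-2.5000,10.0000)
o1: d²=20 ≤ ρ²=22; F_rep = 12·(2,-4)/20² = (0.0600,-0.1200)
o2: d²=45 > ρ²=22 → inactive
o3: d²=125 > ρ²=22 → inactive
F = F_att + ΣF_rep = (-2.4400,9.8800)
Δp = p'−p = (-0.1220,0.4940); α = Δx/Fx = (-61/500) / (-61/25) = 1/20
check: Δy/Fy = (247/500) / (247/25) = 1/20 ✓

α = 1/20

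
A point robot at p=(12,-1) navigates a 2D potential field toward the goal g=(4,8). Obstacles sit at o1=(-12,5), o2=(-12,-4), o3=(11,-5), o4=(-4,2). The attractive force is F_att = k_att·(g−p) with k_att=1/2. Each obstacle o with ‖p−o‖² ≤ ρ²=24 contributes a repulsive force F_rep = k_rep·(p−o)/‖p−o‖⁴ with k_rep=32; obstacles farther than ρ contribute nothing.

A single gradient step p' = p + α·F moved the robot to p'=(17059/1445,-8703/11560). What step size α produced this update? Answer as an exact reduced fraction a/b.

F_att = 1/2·(g−p) = 1/2·(-8,9) = (-4.0000,4.5000)
o1: d²=612 > ρ²=24 → inactive
o2: d²=585 > ρ²=24 → inactive
o3: d²=17 ≤ ρ²=24; F_rep = 32·(1,4)/17² = (0.1107,0.4429)
o4: d²=265 > ρ²=24 → inactive
F = F_att + ΣF_rep = (-3.8893,4.9429)
Δp = p'−p = (-0.1945,0.2471); α = Δx/Fx = (-281/1445) / (-1124/289) = 1/20
check: Δy/Fy = (2857/11560) / (2857/578) = 1/20 ✓

α = 1/20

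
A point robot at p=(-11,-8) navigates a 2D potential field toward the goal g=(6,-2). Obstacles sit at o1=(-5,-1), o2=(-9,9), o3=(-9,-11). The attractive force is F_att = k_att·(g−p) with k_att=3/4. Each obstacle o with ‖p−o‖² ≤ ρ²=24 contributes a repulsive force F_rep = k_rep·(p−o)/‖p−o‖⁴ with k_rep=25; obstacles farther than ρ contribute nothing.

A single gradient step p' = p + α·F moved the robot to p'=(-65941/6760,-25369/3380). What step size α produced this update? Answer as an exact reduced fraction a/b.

F_att = 3/4·(g−p) = 3/4·(17,6) = (12.7500,4.5000)
o1: d²=85 > ρ²=24 → inactive
o2: d²=293 > ρ²=24 → inactive
o3: d²=13 ≤ ρ²=24; F_rep = 25·(-2,3)/13² = (-0.2959,0.4438)
F = F_att + ΣF_rep = (12.4541,4.9438)
Δp = p'−p = (1.2454,0.4944); α = Δx/Fx = (8419/6760) / (8419/676) = 1/10
check: Δy/Fy = (1671/3380) / (1671/338) = 1/10 ✓

α = 1/10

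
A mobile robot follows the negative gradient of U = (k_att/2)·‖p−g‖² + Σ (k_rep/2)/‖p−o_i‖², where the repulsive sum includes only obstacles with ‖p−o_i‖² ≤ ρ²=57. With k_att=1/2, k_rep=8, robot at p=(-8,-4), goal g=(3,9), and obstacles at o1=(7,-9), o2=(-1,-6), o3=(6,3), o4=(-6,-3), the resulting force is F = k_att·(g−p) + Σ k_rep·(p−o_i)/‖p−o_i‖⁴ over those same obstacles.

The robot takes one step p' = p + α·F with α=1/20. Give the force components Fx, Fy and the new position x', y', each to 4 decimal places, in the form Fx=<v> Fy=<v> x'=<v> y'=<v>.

F_att = 1/2·(g−p) = 1/2·(11,13) = (5.5000,6.5000)
o1: d²=250 > ρ²=57 → inactive
o2: d²=53 ≤ ρ²=57; F_rep = 8·(-7,2)/53² = (-0.0199,0.0057)
o3: d²=245 > ρ²=57 → inactive
o4: d²=5 ≤ ρ²=57; F_rep = 8·(-2,-1)/5² = (-0.6400,-0.3200)
F = F_att + ΣF_rep = (4.8401,6.1857)
p' = p + 1/20·F = (-7.7580,-3.6907)

Fx=4.8401 Fy=6.1857 x'=-7.7580 y'=-3.6907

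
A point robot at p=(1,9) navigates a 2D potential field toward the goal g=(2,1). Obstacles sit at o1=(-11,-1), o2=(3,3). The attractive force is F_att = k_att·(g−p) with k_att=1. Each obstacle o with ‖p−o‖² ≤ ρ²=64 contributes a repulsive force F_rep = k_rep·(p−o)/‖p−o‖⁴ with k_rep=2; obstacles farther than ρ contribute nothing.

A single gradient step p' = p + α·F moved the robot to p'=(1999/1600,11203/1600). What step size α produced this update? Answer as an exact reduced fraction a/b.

F_att = 1·(g−p) = 1·(1,-8) = (1.0000,-8.0000)
o1: d²=244 > ρ²=64 → inactive
o2: d²=40 ≤ ρ²=64; F_rep = 2·(-2,6)/40² = (-0.0025,0.0075)
F = F_att + ΣF_rep = (0.9975,-7.9925)
Δp = p'−p = (0.2494,-1.9981); α = Δx/Fx = (399/1600) / (399/400) = 1/4
check: Δy/Fy = (-3197/1600) / (-3197/400) = 1/4 ✓

α = 1/4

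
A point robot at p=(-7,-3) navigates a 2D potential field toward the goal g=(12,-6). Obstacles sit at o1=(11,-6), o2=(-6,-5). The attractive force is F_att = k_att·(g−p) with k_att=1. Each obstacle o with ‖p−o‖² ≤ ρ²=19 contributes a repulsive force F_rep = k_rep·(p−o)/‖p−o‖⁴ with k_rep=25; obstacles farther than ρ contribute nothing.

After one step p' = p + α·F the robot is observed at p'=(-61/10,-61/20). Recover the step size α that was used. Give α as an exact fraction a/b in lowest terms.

α = 1/20

F_att = 1·(g−p) = 1·(19,-3) = (19.0000,-3.0000)
o1: d²=333 > ρ²=19 → inactive
o2: d²=5 ≤ ρ²=19; F_rep = 25·(-1,2)/5² = (-1.0000,2.0000)
F = F_att + ΣF_rep = (18.0000,-1.0000)
Δp = p'−p = (0.9000,-0.0500); α = Δx/Fx = (9/10) / (18) = 1/20
check: Δy/Fy = (-1/20) / (-1) = 1/20 ✓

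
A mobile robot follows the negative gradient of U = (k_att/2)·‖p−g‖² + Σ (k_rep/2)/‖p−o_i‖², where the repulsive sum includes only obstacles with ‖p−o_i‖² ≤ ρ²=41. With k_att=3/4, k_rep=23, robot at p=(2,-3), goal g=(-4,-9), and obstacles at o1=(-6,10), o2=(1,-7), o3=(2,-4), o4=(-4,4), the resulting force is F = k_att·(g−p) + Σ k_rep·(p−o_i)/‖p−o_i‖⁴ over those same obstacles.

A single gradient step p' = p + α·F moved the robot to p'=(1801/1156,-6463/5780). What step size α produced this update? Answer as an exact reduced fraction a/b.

F_att = 3/4·(g−p) = 3/4·(-6,-6) = (-4.5000,-4.5000)
o1: d²=233 > ρ²=41 → inactive
o2: d²=17 ≤ ρ²=41; F_rep = 23·(1,4)/17² = (0.0796,0.3183)
o3: d²=1 ≤ ρ²=41; F_rep = 23·(0,1)/1² = (0.0000,23.0000)
o4: d²=85 > ρ²=41 → inactive
F = F_att + ΣF_rep = (-4.4204,18.8183)
Δp = p'−p = (-0.4420,1.8818); α = Δx/Fx = (-511/1156) / (-2555/578) = 1/10
check: Δy/Fy = (10877/5780) / (10877/578) = 1/10 ✓

α = 1/10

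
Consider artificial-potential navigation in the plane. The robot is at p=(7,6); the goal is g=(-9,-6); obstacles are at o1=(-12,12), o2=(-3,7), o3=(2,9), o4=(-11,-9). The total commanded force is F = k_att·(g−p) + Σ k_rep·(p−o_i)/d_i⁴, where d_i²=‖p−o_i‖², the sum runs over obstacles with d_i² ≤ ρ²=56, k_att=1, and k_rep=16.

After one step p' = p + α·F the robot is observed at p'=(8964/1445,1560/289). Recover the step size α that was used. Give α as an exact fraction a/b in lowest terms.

F_att = 1·(g−p) = 1·(-16,-12) = (-16.0000,-12.0000)
o1: d²=397 > ρ²=56 → inactive
o2: d²=101 > ρ²=56 → inactive
o3: d²=34 ≤ ρ²=56; F_rep = 16·(5,-3)/34² = (0.0692,-0.0415)
o4: d²=549 > ρ²=56 → inactive
F = F_att + ΣF_rep = (-15.9308,-12.0415)
Δp = p'−p = (-0.7965,-0.6021); α = Δx/Fx = (-1151/1445) / (-4604/289) = 1/20
check: Δy/Fy = (-174/289) / (-3480/289) = 1/20 ✓

α = 1/20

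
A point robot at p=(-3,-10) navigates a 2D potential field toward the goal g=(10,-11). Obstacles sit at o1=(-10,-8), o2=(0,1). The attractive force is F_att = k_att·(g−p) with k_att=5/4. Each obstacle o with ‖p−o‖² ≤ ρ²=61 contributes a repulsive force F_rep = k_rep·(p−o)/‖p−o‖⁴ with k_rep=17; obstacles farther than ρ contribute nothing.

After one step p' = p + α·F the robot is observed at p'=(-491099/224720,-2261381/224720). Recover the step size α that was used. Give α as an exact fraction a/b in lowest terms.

α = 1/20

F_att = 5/4·(g−p) = 5/4·(13,-1) = (16.2500,-1.2500)
o1: d²=53 ≤ ρ²=61; F_rep = 17·(7,-2)/53² = (0.0424,-0.0121)
o2: d²=130 > ρ²=61 → inactive
F = F_att + ΣF_rep = (16.2924,-1.2621)
Δp = p'−p = (0.8146,-0.0631); α = Δx/Fx = (183061/224720) / (183061/11236) = 1/20
check: Δy/Fy = (-14181/224720) / (-14181/11236) = 1/20 ✓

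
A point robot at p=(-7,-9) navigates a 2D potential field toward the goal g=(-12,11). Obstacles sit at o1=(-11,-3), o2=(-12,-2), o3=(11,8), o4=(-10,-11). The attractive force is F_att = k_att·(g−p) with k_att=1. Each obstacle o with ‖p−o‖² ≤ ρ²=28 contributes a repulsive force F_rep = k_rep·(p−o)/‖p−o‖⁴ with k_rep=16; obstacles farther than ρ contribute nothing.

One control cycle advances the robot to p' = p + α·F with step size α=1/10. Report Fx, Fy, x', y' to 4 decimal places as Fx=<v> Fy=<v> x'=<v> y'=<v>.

Fx=-4.7160 Fy=20.1893 x'=-7.4716 y'=-6.9811

F_att = 1·(g−p) = 1·(-5,20) = (-5.0000,20.0000)
o1: d²=52 > ρ²=28 → inactive
o2: d²=74 > ρ²=28 → inactive
o3: d²=613 > ρ²=28 → inactive
o4: d²=13 ≤ ρ²=28; F_rep = 16·(3,2)/13² = (0.2840,0.1893)
F = F_att + ΣF_rep = (-4.7160,20.1893)
p' = p + 1/10·F = (-7.4716,-6.9811)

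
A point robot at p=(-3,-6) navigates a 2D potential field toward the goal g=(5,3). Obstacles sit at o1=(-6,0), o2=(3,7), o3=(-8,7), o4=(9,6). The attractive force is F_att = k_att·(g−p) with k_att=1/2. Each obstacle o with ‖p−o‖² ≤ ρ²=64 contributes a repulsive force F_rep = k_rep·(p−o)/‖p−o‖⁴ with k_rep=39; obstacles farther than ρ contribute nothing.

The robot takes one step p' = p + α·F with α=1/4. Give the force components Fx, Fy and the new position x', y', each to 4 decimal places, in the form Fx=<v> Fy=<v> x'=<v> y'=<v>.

F_att = 1/2·(g−p) = 1/2·(8,9) = (4.0000,4.5000)
o1: d²=45 ≤ ρ²=64; F_rep = 39·(3,-6)/45² = (0.0578,-0.1156)
o2: d²=205 > ρ²=64 → inactive
o3: d²=194 > ρ²=64 → inactive
o4: d²=288 > ρ²=64 → inactive
F = F_att + ΣF_rep = (4.0578,4.3844)
p' = p + 1/4·F = (-1.9856,-4.9039)

Fx=4.0578 Fy=4.3844 x'=-1.9856 y'=-4.9039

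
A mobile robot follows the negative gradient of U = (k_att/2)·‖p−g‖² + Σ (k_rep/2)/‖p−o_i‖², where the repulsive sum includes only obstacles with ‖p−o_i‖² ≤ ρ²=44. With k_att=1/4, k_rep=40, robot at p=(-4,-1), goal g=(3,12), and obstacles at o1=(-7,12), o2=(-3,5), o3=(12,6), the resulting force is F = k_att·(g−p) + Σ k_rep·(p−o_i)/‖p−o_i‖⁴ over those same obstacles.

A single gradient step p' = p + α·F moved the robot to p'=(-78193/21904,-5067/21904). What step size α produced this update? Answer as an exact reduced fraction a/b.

α = 1/4

F_att = 1/4·(g−p) = 1/4·(7,13) = (1.7500,3.2500)
o1: d²=178 > ρ²=44 → inactive
o2: d²=37 ≤ ρ²=44; F_rep = 40·(-1,-6)/37² = (-0.0292,-0.1753)
o3: d²=305 > ρ²=44 → inactive
F = F_att + ΣF_rep = (1.7208,3.0747)
Δp = p'−p = (0.4302,0.7687); α = Δx/Fx = (9423/21904) / (9423/5476) = 1/4
check: Δy/Fy = (16837/21904) / (16837/5476) = 1/4 ✓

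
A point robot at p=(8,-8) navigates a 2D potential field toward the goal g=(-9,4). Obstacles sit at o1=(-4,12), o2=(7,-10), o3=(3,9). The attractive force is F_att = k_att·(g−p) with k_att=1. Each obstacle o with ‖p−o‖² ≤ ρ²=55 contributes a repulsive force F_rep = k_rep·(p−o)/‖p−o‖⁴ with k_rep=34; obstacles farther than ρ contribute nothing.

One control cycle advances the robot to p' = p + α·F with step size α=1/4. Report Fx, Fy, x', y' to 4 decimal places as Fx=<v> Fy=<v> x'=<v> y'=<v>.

Fx=-15.6400 Fy=14.7200 x'=4.0900 y'=-4.3200

F_att = 1·(g−p) = 1·(-17,12) = (-17.0000,12.0000)
o1: d²=544 > ρ²=55 → inactive
o2: d²=5 ≤ ρ²=55; F_rep = 34·(1,2)/5² = (1.3600,2.7200)
o3: d²=314 > ρ²=55 → inactive
F = F_att + ΣF_rep = (-15.6400,14.7200)
p' = p + 1/4·F = (4.0900,-4.3200)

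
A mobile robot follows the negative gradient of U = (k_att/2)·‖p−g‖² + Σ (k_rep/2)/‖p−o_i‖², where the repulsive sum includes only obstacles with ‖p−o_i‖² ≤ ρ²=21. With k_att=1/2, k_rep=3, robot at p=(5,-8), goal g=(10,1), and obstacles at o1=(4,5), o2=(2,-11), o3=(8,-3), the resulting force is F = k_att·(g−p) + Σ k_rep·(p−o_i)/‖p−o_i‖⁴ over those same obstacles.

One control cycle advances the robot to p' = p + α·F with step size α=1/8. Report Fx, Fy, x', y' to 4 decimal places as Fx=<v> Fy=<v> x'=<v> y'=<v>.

Fx=2.5278 Fy=4.5278 x'=5.3160 y'=-7.4340

F_att = 1/2·(g−p) = 1/2·(5,9) = (2.5000,4.5000)
o1: d²=170 > ρ²=21 → inactive
o2: d²=18 ≤ ρ²=21; F_rep = 3·(3,3)/18² = (0.0278,0.0278)
o3: d²=34 > ρ²=21 → inactive
F = F_att + ΣF_rep = (2.5278,4.5278)
p' = p + 1/8·F = (5.3160,-7.4340)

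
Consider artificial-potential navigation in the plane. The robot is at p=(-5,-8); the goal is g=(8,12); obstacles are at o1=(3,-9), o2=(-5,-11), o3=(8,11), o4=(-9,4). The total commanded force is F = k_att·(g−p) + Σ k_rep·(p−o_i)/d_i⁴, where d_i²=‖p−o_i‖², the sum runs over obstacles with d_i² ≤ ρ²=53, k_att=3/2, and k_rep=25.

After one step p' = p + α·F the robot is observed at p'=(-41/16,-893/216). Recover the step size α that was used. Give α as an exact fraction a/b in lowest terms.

α = 1/8

F_att = 3/2·(g−p) = 3/2·(13,20) = (19.5000,30.0000)
o1: d²=65 > ρ²=53 → inactive
o2: d²=9 ≤ ρ²=53; F_rep = 25·(0,3)/9² = (0.0000,0.9259)
o3: d²=530 > ρ²=53 → inactive
o4: d²=160 > ρ²=53 → inactive
F = F_att + ΣF_rep = (19.5000,30.9259)
Δp = p'−p = (2.4375,3.8657); α = Δx/Fx = (39/16) / (39/2) = 1/8
check: Δy/Fy = (835/216) / (835/27) = 1/8 ✓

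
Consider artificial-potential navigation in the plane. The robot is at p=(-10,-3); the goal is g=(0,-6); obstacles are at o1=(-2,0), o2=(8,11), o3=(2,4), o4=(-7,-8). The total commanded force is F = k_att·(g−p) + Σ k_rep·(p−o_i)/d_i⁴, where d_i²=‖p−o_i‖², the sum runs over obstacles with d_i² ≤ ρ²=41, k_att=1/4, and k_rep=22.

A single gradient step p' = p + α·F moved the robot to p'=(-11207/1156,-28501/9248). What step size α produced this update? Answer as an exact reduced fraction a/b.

α = 1/8

F_att = 1/4·(g−p) = 1/4·(10,-3) = (2.5000,-0.7500)
o1: d²=73 > ρ²=41 → inactive
o2: d²=520 > ρ²=41 → inactive
o3: d²=193 > ρ²=41 → inactive
o4: d²=34 ≤ ρ²=41; F_rep = 22·(-3,5)/34² = (-0.0571,0.0952)
F = F_att + ΣF_rep = (2.4429,-0.6548)
Δp = p'−p = (0.3054,-0.0819); α = Δx/Fx = (353/1156) / (706/289) = 1/8
check: Δy/Fy = (-757/9248) / (-757/1156) = 1/8 ✓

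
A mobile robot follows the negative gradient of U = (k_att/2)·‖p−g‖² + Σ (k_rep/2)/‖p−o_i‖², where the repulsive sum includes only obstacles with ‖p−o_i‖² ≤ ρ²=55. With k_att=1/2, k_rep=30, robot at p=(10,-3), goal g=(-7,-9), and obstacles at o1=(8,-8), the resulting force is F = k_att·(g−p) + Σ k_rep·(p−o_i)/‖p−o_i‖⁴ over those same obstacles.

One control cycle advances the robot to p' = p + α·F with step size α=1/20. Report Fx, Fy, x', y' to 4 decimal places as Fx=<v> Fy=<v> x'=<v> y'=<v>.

F_att = 1/2·(g−p) = 1/2·(-17,-6) = (-8.5000,-3.0000)
o1: d²=29 ≤ ρ²=55; F_rep = 30·(2,5)/29² = (0.0713,0.1784)
F = F_att + ΣF_rep = (-8.4287,-2.8216)
p' = p + 1/20·F = (9.5786,-3.1411)

Fx=-8.4287 Fy=-2.8216 x'=9.5786 y'=-3.1411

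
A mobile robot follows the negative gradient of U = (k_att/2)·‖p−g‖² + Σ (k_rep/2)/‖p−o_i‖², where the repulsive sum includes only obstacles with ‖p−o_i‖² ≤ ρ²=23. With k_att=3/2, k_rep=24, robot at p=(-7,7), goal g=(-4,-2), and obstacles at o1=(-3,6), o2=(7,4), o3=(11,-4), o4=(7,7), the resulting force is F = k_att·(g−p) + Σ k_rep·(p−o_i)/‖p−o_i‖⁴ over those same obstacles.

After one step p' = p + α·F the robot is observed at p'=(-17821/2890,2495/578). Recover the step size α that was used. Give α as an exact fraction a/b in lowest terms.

F_att = 3/2·(g−p) = 3/2·(3,-9) = (4.5000,-13.5000)
o1: d²=17 ≤ ρ²=23; F_rep = 24·(-4,1)/17² = (-0.3322,0.0830)
o2: d²=205 > ρ²=23 → inactive
o3: d²=445 > ρ²=23 → inactive
o4: d²=196 > ρ²=23 → inactive
F = F_att + ΣF_rep = (4.1678,-13.4170)
Δp = p'−p = (0.8336,-2.6834); α = Δx/Fx = (2409/2890) / (2409/578) = 1/5
check: Δy/Fy = (-1551/578) / (-7755/578) = 1/5 ✓

α = 1/5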